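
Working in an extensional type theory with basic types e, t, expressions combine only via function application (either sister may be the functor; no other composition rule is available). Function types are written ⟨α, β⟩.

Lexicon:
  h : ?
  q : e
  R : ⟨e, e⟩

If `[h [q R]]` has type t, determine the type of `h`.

[h [q R]] must have type t. The sister [q R] has type e; that is not a function onto t, so h must be the functor, of type ⟨e, t⟩.

⟨e, t⟩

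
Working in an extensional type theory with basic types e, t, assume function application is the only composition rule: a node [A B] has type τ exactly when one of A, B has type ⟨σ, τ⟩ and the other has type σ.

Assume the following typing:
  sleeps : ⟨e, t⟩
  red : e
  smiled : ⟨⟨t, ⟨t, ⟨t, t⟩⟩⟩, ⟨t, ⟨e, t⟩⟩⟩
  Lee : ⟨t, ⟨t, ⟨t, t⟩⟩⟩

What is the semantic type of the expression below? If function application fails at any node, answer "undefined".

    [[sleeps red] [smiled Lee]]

[sleeps red] — sleeps of type ⟨e, t⟩ combines with red of type e: type t.
[smiled Lee] — smiled of type ⟨⟨t, ⟨t, ⟨t, t⟩⟩⟩, ⟨t, ⟨e, t⟩⟩⟩ combines with Lee of type ⟨t, ⟨t, ⟨t, t⟩⟩⟩: type ⟨t, ⟨e, t⟩⟩.
[[sleeps red] [smiled Lee]] — [smiled Lee] of type ⟨t, ⟨e, t⟩⟩ combines with [sleeps red] of type t: type ⟨e, t⟩.

⟨e, t⟩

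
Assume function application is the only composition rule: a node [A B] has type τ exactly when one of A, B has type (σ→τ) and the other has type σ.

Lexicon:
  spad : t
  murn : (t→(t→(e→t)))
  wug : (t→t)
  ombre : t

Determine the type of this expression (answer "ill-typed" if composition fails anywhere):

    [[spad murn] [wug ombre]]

[spad murn]: murn is (t→(t→(e→t))), spad is t; result (t→(e→t)).
[wug ombre]: wug is (t→t), ombre is t; result t.
[[spad murn] [wug ombre]]: [spad murn] is (t→(e→t)), [wug ombre] is t; result (e→t).

(e→t)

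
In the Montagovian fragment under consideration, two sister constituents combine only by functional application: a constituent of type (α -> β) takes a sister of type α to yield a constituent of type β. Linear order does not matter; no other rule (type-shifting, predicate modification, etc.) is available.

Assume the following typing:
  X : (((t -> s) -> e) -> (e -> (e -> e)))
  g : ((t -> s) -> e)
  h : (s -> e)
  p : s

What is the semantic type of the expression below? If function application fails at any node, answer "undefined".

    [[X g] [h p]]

At [X g], X : (((t -> s) -> e) -> (e -> (e -> e))) takes g : ((t -> s) -> e), giving (e -> (e -> e)).
At [h p], h : (s -> e) takes p : s, giving e.
At [[X g] [h p]], [X g] : (e -> (e -> e)) takes [h p] : e, giving (e -> e).

(e -> e)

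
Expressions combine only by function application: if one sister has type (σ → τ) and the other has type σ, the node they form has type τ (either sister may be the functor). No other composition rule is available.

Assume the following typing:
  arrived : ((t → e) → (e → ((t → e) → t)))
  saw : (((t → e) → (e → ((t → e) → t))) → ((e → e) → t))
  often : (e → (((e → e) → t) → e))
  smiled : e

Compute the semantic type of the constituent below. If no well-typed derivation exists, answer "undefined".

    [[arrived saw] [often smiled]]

[arrived saw]: functor saw : (((t → e) → (e → ((t → e) → t))) → ((e → e) → t)), argument arrived : ((t → e) → (e → ((t → e) → t))); result ((e → e) → t).
[often smiled]: functor often : (e → (((e → e) → t) → e)), argument smiled : e; result (((e → e) → t) → e).
[[arrived saw] [often smiled]]: functor [often smiled] : (((e → e) → t) → e), argument [arrived saw] : ((e → e) → t); result e.

e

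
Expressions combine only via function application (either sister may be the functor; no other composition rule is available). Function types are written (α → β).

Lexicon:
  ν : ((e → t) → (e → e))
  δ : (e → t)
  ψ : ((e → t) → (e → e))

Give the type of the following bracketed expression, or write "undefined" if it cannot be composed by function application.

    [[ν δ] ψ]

undefined

At [ν δ], ν : ((e → t) → (e → e)) takes δ : (e → t), giving (e → e).
[[ν δ] ψ]: (e → e) and ((e → t) → (e → e)) cannot combine by function application — type clash.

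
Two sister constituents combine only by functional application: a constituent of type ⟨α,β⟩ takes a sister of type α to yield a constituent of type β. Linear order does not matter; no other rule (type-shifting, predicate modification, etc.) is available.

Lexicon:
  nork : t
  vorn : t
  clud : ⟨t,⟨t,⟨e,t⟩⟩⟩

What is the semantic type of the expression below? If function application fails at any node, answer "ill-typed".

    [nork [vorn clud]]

At [vorn clud], clud : ⟨t,⟨t,⟨e,t⟩⟩⟩ takes vorn : t, giving ⟨t,⟨e,t⟩⟩.
At [nork [vorn clud]], [vorn clud] : ⟨t,⟨e,t⟩⟩ takes nork : t, giving ⟨e,t⟩.

⟨e,t⟩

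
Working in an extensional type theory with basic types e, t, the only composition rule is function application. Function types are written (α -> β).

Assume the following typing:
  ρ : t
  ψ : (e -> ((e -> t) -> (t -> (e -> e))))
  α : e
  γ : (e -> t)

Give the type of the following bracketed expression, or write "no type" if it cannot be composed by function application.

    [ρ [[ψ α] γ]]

(e -> e)

[ψ α] — ψ of type (e -> ((e -> t) -> (t -> (e -> e)))) combines with α of type e: type ((e -> t) -> (t -> (e -> e))).
[[ψ α] γ] — [ψ α] of type ((e -> t) -> (t -> (e -> e))) combines with γ of type (e -> t): type (t -> (e -> e)).
[ρ [[ψ α] γ]] — [[ψ α] γ] of type (t -> (e -> e)) combines with ρ of type t: type (e -> e).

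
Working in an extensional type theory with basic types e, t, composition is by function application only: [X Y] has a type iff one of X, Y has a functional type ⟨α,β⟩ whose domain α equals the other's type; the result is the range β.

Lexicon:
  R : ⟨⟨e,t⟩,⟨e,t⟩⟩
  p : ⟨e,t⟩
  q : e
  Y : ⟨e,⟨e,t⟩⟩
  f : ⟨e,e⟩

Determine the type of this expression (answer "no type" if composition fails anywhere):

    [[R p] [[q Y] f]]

no type

[R p]: ⟨⟨e,t⟩,⟨e,t⟩⟩ applied to ⟨e,t⟩ yields ⟨e,t⟩.
[q Y]: ⟨e,⟨e,t⟩⟩ applied to e yields ⟨e,t⟩.
[[q Y] f]: ⟨e,t⟩ and ⟨e,e⟩ cannot combine by function application — type clash.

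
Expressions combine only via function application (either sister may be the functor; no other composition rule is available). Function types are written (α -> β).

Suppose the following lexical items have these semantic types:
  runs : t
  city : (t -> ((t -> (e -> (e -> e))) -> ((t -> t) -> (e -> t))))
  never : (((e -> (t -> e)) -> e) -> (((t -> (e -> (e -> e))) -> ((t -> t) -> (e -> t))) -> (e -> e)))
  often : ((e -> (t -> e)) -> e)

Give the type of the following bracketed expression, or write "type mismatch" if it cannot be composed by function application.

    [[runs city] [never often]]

(e -> e)

[runs city]: (t -> ((t -> (e -> (e -> e))) -> ((t -> t) -> (e -> t)))) applied to t yields ((t -> (e -> (e -> e))) -> ((t -> t) -> (e -> t))).
[never often]: (((e -> (t -> e)) -> e) -> (((t -> (e -> (e -> e))) -> ((t -> t) -> (e -> t))) -> (e -> e))) applied to ((e -> (t -> e)) -> e) yields (((t -> (e -> (e -> e))) -> ((t -> t) -> (e -> t))) -> (e -> e)).
[[runs city] [never often]]: (((t -> (e -> (e -> e))) -> ((t -> t) -> (e -> t))) -> (e -> e)) applied to ((t -> (e -> (e -> e))) -> ((t -> t) -> (e -> t))) yields (e -> e).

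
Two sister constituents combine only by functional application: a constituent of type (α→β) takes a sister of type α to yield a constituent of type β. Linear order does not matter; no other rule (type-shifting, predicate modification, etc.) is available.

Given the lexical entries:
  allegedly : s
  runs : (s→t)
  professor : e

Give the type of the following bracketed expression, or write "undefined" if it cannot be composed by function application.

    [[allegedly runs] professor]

undefined

[allegedly runs]: (s→t) applied to s yields t.
At [[allegedly runs] professor]: neither t nor e can take the other as argument; the node is ill-typed.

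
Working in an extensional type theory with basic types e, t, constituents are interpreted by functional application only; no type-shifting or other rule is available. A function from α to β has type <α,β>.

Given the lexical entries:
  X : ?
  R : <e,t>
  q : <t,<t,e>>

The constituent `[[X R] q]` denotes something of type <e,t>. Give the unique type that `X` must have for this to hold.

For [[X R] q] to have type <e,t> with q of type <t,<t,e>>, [X R] must be the function: [X R] : <<t,<t,e>>,<e,t>>.
For [X R] to have type <<t,<t,e>>,<e,t>> with R of type <e,t>, X must be the function: X : <<e,t>,<<t,<t,e>>,<e,t>>>.

<<e,t>,<<t,<t,e>>,<e,t>>>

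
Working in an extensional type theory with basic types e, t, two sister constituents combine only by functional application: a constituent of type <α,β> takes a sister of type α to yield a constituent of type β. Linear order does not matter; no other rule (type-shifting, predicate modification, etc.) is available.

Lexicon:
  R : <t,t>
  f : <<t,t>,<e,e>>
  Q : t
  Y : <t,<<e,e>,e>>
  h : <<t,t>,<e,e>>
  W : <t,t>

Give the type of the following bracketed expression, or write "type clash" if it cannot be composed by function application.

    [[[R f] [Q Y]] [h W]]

e

[R f]: <<t,t>,<e,e>> applied to <t,t> yields <e,e>.
[Q Y]: <t,<<e,e>,e>> applied to t yields <<e,e>,e>.
[[R f] [Q Y]]: <<e,e>,e> applied to <e,e> yields e.
[h W]: <<t,t>,<e,e>> applied to <t,t> yields <e,e>.
[[[R f] [Q Y]] [h W]]: <e,e> applied to e yields e.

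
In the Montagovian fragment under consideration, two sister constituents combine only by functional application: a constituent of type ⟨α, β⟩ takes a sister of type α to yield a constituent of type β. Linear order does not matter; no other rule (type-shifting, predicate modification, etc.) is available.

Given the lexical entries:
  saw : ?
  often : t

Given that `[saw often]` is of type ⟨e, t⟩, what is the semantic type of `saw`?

[saw often] must have type ⟨e, t⟩. The sister often has type t; that is not a function onto ⟨e, t⟩, so saw must be the functor, of type ⟨t, ⟨e, t⟩⟩.

⟨t, ⟨e, t⟩⟩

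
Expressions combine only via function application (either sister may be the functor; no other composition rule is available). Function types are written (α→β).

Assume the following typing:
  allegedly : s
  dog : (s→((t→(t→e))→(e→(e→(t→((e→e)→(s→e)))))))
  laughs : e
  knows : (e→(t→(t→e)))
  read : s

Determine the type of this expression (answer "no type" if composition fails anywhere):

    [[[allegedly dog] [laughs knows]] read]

[allegedly dog]: dog is (s→((t→(t→e))→(e→(e→(t→((e→e)→(s→e))))))), allegedly is s; result ((t→(t→e))→(e→(e→(t→((e→e)→(s→e)))))).
[laughs knows]: knows is (e→(t→(t→e))), laughs is e; result (t→(t→e)).
[[allegedly dog] [laughs knows]]: [allegedly dog] is ((t→(t→e))→(e→(e→(t→((e→e)→(s→e)))))), [laughs knows] is (t→(t→e)); result (e→(e→(t→((e→e)→(s→e))))).
[[[allegedly dog] [laughs knows]] read]: (e→(e→(t→((e→e)→(s→e))))) and s cannot combine by function application — type clash.

no type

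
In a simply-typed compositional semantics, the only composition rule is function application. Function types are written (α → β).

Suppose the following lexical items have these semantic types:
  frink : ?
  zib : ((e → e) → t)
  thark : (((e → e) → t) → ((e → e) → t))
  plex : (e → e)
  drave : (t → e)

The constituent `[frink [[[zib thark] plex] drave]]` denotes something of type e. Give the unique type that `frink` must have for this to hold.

(e → e)

[frink [[[zib thark] plex] drave]] must have type e. The sister [[[zib thark] plex] drave] has type e; that is not a function onto e, so frink must be the functor, of type (e → e).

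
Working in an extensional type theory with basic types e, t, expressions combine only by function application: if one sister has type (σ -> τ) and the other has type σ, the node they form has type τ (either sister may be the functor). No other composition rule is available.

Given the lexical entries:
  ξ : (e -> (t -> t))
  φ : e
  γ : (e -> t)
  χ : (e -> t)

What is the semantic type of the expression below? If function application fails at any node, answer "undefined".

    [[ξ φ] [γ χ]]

[ξ φ]: functor ξ : (e -> (t -> t)), argument φ : e; result (t -> t).
[γ χ]: (e -> t) and (e -> t) cannot combine by function application — type clash.

undefined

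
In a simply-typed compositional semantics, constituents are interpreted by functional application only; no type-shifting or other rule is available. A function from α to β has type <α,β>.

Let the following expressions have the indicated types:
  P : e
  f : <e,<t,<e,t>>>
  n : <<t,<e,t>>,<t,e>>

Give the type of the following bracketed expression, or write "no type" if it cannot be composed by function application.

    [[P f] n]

<t,e>

At [P f], f : <e,<t,<e,t>>> takes P : e, giving <t,<e,t>>.
At [[P f] n], n : <<t,<e,t>>,<t,e>> takes [P f] : <t,<e,t>>, giving <t,e>.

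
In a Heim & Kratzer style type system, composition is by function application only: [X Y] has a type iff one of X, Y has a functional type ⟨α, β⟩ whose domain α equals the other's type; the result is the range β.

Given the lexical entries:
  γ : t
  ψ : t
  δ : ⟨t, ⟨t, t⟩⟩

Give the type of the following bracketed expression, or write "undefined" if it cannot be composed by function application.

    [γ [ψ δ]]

[ψ δ] — δ of type ⟨t, ⟨t, t⟩⟩ combines with ψ of type t: type ⟨t, t⟩.
[γ [ψ δ]] — [ψ δ] of type ⟨t, t⟩ combines with γ of type t: type t.

t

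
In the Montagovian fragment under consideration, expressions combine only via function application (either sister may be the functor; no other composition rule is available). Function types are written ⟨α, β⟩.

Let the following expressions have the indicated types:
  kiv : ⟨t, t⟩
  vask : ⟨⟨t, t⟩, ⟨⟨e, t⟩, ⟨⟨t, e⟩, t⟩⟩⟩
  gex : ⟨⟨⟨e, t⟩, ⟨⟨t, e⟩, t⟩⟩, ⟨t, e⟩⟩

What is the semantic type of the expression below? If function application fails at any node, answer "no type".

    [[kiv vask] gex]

[kiv vask]: vask is ⟨⟨t, t⟩, ⟨⟨e, t⟩, ⟨⟨t, e⟩, t⟩⟩⟩, kiv is ⟨t, t⟩; result ⟨⟨e, t⟩, ⟨⟨t, e⟩, t⟩⟩.
[[kiv vask] gex]: gex is ⟨⟨⟨e, t⟩, ⟨⟨t, e⟩, t⟩⟩, ⟨t, e⟩⟩, [kiv vask] is ⟨⟨e, t⟩, ⟨⟨t, e⟩, t⟩⟩; result ⟨t, e⟩.

⟨t, e⟩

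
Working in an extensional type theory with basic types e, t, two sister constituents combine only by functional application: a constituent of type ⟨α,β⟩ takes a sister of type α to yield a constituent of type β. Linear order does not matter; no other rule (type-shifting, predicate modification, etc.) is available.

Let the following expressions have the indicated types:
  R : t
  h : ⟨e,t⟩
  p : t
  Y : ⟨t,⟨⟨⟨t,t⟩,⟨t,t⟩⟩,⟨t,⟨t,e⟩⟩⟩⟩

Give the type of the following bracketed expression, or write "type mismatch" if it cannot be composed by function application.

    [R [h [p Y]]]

type mismatch

[p Y]: Y is ⟨t,⟨⟨⟨t,t⟩,⟨t,t⟩⟩,⟨t,⟨t,e⟩⟩⟩⟩, p is t; result ⟨⟨⟨t,t⟩,⟨t,t⟩⟩,⟨t,⟨t,e⟩⟩⟩.
At [h [p Y]]: neither ⟨e,t⟩ nor ⟨⟨⟨t,t⟩,⟨t,t⟩⟩,⟨t,⟨t,e⟩⟩⟩ can take the other as argument; the node is ill-typed.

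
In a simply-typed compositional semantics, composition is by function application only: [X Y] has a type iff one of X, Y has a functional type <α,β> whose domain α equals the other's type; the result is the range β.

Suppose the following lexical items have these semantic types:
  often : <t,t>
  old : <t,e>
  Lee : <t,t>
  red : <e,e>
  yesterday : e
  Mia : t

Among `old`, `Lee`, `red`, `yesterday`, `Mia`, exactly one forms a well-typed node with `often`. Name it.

Mia

old : <t,e> — does not combine with often.
Lee : <t,t> — does not combine with often.
red : <e,e> — does not combine with often.
yesterday : e — does not combine with often.
Mia — combines: often : <t,t> takes Mia : t as argument, giving t.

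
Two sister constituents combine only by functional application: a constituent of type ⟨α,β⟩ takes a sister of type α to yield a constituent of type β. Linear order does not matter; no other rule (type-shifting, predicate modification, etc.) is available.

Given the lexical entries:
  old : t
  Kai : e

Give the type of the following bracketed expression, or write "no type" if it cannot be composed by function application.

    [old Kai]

no type

[old Kai]: t with e — neither is a function whose domain matches the other; composition fails here.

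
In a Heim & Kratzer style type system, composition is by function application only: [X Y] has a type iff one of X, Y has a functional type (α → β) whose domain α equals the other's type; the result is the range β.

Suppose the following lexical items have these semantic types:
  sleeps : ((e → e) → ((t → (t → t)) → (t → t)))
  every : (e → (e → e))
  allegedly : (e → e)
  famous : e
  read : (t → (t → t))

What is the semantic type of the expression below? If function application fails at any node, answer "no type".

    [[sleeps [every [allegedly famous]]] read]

(t → t)

[allegedly famous]: functor allegedly : (e → e), argument famous : e; result e.
[every [allegedly famous]]: functor every : (e → (e → e)), argument [allegedly famous] : e; result (e → e).
[sleeps [every [allegedly famous]]]: functor sleeps : ((e → e) → ((t → (t → t)) → (t → t))), argument [every [allegedly famous]] : (e → e); result ((t → (t → t)) → (t → t)).
[[sleeps [every [allegedly famous]]] read]: functor [sleeps [every [allegedly famous]]] : ((t → (t → t)) → (t → t)), argument read : (t → (t → t)); result (t → t).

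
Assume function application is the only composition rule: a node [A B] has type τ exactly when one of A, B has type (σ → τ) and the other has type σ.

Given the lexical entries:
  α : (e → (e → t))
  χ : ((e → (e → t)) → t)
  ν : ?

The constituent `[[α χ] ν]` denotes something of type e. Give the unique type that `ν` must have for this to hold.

(t → e)

[[α χ] ν] is required to be e. [α χ] : t cannot yield e as functor, so ν : (t → e).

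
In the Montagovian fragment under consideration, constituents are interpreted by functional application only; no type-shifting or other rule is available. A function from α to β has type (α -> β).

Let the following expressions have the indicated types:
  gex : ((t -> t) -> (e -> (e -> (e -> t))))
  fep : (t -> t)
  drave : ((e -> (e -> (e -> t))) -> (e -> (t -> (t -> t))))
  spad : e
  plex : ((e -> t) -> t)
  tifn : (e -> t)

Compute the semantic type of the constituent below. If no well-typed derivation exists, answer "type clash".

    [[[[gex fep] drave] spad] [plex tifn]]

(t -> t)

At [gex fep], gex : ((t -> t) -> (e -> (e -> (e -> t)))) takes fep : (t -> t), giving (e -> (e -> (e -> t))).
At [[gex fep] drave], drave : ((e -> (e -> (e -> t))) -> (e -> (t -> (t -> t)))) takes [gex fep] : (e -> (e -> (e -> t))), giving (e -> (t -> (t -> t))).
At [[[gex fep] drave] spad], [[gex fep] drave] : (e -> (t -> (t -> t))) takes spad : e, giving (t -> (t -> t)).
At [plex tifn], plex : ((e -> t) -> t) takes tifn : (e -> t), giving t.
At [[[[gex fep] drave] spad] [plex tifn]], [[[gex fep] drave] spad] : (t -> (t -> t)) takes [plex tifn] : t, giving (t -> t).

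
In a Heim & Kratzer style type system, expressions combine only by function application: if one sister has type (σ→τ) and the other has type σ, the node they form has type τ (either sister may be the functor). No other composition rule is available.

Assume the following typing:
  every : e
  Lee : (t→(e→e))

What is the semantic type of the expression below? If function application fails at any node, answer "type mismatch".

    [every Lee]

type mismatch

[every Lee]: e and (t→(e→e)) cannot combine by function application — type clash.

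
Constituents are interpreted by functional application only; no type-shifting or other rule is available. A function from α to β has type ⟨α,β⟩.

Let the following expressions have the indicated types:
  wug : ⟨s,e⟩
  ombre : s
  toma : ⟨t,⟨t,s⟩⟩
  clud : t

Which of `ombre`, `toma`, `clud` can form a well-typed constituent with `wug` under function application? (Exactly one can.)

ombre

ombre — combines: wug : ⟨s,e⟩ takes ombre : s as argument, giving e.
toma : ⟨t,⟨t,s⟩⟩ — no; wug wants s, and toma wants t.
clud : t — no; wug wants s, and clud wants nothing (atomic).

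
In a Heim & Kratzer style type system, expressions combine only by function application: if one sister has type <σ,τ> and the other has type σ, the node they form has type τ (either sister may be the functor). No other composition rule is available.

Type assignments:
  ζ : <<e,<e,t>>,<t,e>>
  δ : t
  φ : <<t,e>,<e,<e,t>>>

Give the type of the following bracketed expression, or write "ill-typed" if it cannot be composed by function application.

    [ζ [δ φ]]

[δ φ]: t and <<t,e>,<e,<e,t>>> cannot combine by function application — type clash.

ill-typed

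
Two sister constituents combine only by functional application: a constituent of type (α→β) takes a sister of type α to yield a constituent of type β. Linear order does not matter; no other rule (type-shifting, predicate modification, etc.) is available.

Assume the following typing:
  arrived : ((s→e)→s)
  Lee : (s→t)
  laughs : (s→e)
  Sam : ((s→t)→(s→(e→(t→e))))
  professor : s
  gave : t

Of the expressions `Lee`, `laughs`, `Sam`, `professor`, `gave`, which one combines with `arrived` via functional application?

laughs

Lee : (s→t) — no; arrived wants (s→e), and Lee wants s.
laughs — combines: arrived : ((s→e)→s) takes laughs : (s→e) as argument, giving s.
Sam : ((s→t)→(s→(e→(t→e)))) — no; arrived wants (s→e), and Sam wants (s→t).
professor : s — no; arrived wants (s→e), and professor wants nothing (atomic).
gave : t — no; arrived wants (s→e), and gave wants nothing (atomic).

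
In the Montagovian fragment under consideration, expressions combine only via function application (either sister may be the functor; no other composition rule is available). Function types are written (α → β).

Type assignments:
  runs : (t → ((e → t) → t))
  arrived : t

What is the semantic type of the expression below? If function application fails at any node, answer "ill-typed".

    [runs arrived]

((e → t) → t)

At [runs arrived], runs : (t → ((e → t) → t)) takes arrived : t, giving ((e → t) → t).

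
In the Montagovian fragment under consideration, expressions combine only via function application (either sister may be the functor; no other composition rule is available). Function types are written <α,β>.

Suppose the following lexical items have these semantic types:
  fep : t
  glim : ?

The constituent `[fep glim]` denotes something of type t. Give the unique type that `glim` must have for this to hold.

<t,t>

[fep glim] must have type t. The sister fep has type t; that is not a function onto t, so glim must be the functor, of type <t,t>.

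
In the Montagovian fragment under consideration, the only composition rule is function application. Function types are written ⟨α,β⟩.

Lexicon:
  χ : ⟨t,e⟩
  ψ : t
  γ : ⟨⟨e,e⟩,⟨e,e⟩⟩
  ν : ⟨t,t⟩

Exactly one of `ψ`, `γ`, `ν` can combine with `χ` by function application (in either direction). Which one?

ψ

ψ — combines: χ : ⟨t,e⟩ takes ψ : t as argument, giving e.
γ : ⟨⟨e,e⟩,⟨e,e⟩⟩ — no; χ wants t, and γ wants ⟨e,e⟩.
ν : ⟨t,t⟩ — no; χ wants t, and ν wants t.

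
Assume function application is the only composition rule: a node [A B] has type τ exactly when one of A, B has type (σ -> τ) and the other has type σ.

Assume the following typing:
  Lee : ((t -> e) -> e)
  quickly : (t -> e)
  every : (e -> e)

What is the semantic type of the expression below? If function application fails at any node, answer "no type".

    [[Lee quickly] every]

e

[Lee quickly]: functor Lee : ((t -> e) -> e), argument quickly : (t -> e); result e.
[[Lee quickly] every]: functor every : (e -> e), argument [Lee quickly] : e; result e.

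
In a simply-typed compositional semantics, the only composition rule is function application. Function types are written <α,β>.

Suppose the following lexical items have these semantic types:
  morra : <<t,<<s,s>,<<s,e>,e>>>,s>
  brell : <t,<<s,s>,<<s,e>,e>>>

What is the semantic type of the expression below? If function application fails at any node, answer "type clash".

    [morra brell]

s

[morra brell]: <<t,<<s,s>,<<s,e>,e>>>,s> applied to <t,<<s,s>,<<s,e>,e>>> yields s.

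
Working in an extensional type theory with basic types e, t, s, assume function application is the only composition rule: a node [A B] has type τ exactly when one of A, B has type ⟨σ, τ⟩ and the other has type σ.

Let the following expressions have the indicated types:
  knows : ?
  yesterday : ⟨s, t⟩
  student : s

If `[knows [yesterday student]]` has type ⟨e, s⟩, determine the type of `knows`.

⟨t, ⟨e, s⟩⟩

[knows [yesterday student]] must have type ⟨e, s⟩. The sister [yesterday student] has type t; that is not a function onto ⟨e, s⟩, so knows must be the functor, of type ⟨t, ⟨e, s⟩⟩.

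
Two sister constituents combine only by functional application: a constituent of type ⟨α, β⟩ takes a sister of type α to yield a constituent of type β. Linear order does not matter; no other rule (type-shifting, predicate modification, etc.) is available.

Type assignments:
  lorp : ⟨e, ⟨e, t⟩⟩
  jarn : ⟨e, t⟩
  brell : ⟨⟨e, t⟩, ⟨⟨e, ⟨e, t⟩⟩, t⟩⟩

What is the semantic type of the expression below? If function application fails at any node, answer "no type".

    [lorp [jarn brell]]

At [jarn brell], brell : ⟨⟨e, t⟩, ⟨⟨e, ⟨e, t⟩⟩, t⟩⟩ takes jarn : ⟨e, t⟩, giving ⟨⟨e, ⟨e, t⟩⟩, t⟩.
At [lorp [jarn brell]], [jarn brell] : ⟨⟨e, ⟨e, t⟩⟩, t⟩ takes lorp : ⟨e, ⟨e, t⟩⟩, giving t.

t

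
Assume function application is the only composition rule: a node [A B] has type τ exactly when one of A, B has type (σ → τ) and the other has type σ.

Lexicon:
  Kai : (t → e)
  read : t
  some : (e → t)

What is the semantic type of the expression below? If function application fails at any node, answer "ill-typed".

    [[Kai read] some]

[Kai read]: (t → e) applied to t yields e.
[[Kai read] some]: (e → t) applied to e yields t.

t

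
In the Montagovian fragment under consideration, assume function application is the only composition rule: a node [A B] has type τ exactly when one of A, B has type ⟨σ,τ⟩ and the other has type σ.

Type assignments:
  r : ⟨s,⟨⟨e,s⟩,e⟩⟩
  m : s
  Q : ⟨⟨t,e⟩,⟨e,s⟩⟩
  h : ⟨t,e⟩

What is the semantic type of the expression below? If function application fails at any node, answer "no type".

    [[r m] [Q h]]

e

[r m]: r is ⟨s,⟨⟨e,s⟩,e⟩⟩, m is s; result ⟨⟨e,s⟩,e⟩.
[Q h]: Q is ⟨⟨t,e⟩,⟨e,s⟩⟩, h is ⟨t,e⟩; result ⟨e,s⟩.
[[r m] [Q h]]: [r m] is ⟨⟨e,s⟩,e⟩, [Q h] is ⟨e,s⟩; result e.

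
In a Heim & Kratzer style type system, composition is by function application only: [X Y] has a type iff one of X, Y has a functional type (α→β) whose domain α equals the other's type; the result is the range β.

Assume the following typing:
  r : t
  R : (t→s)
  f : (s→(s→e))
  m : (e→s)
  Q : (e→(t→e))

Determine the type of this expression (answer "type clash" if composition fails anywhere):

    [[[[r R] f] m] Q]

type clash

[r R]: (t→s) applied to t yields s.
[[r R] f]: (s→(s→e)) applied to s yields (s→e).
[[[r R] f] m]: (s→e) and (e→s) cannot combine by function application — type clash.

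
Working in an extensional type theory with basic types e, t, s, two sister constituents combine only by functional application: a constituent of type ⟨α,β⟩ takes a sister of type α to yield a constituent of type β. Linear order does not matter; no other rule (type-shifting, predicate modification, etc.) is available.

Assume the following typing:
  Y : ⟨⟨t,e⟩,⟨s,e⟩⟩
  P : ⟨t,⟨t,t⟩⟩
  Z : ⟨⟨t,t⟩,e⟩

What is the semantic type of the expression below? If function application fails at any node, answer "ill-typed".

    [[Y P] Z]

[Y P]: ⟨⟨t,e⟩,⟨s,e⟩⟩ and ⟨t,⟨t,t⟩⟩ cannot combine by function application — type clash.

ill-typed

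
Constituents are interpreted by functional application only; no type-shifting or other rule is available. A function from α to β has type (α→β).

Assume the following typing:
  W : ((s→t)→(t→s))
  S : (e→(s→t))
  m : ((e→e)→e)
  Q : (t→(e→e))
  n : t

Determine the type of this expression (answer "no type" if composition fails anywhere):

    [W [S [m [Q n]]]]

(t→s)

At [Q n], Q : (t→(e→e)) takes n : t, giving (e→e).
At [m [Q n]], m : ((e→e)→e) takes [Q n] : (e→e), giving e.
At [S [m [Q n]]], S : (e→(s→t)) takes [m [Q n]] : e, giving (s→t).
At [W [S [m [Q n]]]], W : ((s→t)→(t→s)) takes [S [m [Q n]]] : (s→t), giving (t→s).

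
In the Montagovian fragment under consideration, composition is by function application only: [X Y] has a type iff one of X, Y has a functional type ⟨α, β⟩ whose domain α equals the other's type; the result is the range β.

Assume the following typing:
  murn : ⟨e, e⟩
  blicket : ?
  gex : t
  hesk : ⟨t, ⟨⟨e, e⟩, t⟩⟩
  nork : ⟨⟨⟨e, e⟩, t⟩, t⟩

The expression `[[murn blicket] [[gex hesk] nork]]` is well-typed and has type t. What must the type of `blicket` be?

For [[murn blicket] [[gex hesk] nork]] to have type t with [[gex hesk] nork] of type t, [murn blicket] must be the function: [murn blicket] : ⟨t, t⟩.
For [murn blicket] to have type ⟨t, t⟩ with murn of type ⟨e, e⟩, blicket must be the function: blicket : ⟨⟨e, e⟩, ⟨t, t⟩⟩.

⟨⟨e, e⟩, ⟨t, t⟩⟩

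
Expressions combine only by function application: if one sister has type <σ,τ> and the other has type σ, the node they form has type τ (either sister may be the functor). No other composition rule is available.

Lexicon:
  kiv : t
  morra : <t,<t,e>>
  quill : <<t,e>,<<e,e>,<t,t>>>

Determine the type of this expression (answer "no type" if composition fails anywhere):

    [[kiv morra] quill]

<<e,e>,<t,t>>

[kiv morra]: <t,<t,e>> applied to t yields <t,e>.
[[kiv morra] quill]: <<t,e>,<<e,e>,<t,t>>> applied to <t,e> yields <<e,e>,<t,t>>.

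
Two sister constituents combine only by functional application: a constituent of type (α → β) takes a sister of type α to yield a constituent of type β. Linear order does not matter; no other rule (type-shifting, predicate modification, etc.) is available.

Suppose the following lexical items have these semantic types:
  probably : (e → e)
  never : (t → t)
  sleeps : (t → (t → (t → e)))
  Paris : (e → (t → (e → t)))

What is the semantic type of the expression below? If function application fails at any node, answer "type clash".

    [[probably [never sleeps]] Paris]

type clash

At [never sleeps]: neither (t → t) nor (t → (t → (t → e))) can take the other as argument; the node is ill-typed.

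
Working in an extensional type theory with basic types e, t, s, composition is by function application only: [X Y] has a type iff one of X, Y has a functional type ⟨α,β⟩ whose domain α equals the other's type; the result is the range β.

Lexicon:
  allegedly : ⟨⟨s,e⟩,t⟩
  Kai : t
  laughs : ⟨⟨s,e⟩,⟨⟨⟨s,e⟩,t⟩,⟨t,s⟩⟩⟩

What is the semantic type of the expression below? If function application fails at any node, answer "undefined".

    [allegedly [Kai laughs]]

At [Kai laughs]: neither t nor ⟨⟨s,e⟩,⟨⟨⟨s,e⟩,t⟩,⟨t,s⟩⟩⟩ can take the other as argument; the node is ill-typed.

undefined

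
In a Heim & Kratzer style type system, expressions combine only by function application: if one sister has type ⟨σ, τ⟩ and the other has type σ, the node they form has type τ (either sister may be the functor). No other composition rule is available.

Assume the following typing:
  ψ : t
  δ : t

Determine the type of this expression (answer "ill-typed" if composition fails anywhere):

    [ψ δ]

At [ψ δ]: neither t nor t can take the other as argument; the node is ill-typed.

ill-typed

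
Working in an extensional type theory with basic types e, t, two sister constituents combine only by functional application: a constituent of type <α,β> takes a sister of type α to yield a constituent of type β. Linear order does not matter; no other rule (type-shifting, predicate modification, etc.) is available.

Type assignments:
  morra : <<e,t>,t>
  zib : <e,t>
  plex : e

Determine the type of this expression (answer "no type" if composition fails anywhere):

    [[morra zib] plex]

no type

At [morra zib], morra : <<e,t>,t> takes zib : <e,t>, giving t.
At [[morra zib] plex]: neither t nor e can take the other as argument; the node is ill-typed.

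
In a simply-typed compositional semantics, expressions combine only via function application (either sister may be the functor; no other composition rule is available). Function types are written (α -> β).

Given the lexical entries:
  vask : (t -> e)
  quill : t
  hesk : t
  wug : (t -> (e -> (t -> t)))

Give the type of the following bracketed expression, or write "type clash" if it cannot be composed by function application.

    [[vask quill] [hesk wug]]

(t -> t)

At [vask quill], vask : (t -> e) takes quill : t, giving e.
At [hesk wug], wug : (t -> (e -> (t -> t))) takes hesk : t, giving (e -> (t -> t)).
At [[vask quill] [hesk wug]], [hesk wug] : (e -> (t -> t)) takes [vask quill] : e, giving (t -> t).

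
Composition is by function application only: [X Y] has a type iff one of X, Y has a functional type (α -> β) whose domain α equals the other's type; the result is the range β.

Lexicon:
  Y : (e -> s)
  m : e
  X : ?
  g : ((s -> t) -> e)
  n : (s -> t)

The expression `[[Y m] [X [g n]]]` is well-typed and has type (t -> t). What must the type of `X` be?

(e -> (s -> (t -> t)))

For [[Y m] [X [g n]]] to have type (t -> t) with [Y m] of type s, [X [g n]] must be the function: [X [g n]] : (s -> (t -> t)).
For [X [g n]] to have type (s -> (t -> t)) with [g n] of type e, X must be the function: X : (e -> (s -> (t -> t))).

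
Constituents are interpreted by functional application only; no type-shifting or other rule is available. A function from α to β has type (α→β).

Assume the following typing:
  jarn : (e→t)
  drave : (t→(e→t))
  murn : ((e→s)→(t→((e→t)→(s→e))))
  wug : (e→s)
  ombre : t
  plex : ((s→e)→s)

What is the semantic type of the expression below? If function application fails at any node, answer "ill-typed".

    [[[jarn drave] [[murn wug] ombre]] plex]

ill-typed

[jarn drave]: (e→t) and (t→(e→t)) cannot combine by function application — type clash.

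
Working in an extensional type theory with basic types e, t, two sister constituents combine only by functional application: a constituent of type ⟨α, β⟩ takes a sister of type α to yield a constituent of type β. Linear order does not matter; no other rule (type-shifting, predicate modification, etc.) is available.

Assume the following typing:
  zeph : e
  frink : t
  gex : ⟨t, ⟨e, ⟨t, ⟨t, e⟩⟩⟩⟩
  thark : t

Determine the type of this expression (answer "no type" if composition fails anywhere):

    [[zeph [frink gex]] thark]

⟨t, e⟩

[frink gex]: ⟨t, ⟨e, ⟨t, ⟨t, e⟩⟩⟩⟩ applied to t yields ⟨e, ⟨t, ⟨t, e⟩⟩⟩.
[zeph [frink gex]]: ⟨e, ⟨t, ⟨t, e⟩⟩⟩ applied to e yields ⟨t, ⟨t, e⟩⟩.
[[zeph [frink gex]] thark]: ⟨t, ⟨t, e⟩⟩ applied to t yields ⟨t, e⟩.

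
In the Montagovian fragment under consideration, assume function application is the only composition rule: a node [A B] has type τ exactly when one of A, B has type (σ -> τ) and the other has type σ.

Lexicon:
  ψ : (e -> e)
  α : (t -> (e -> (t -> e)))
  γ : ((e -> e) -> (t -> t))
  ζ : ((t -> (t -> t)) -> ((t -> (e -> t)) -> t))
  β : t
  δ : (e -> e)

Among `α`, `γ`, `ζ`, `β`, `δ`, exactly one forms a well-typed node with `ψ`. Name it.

γ

α : (t -> (e -> (t -> e))) — no; ψ wants e, and α wants t.
γ — combines: γ : ((e -> e) -> (t -> t)) takes ψ : (e -> e) as argument, giving (t -> t).
ζ : ((t -> (t -> t)) -> ((t -> (e -> t)) -> t)) — no; ψ wants e, and ζ wants (t -> (t -> t)).
β : t — no; ψ wants e, and β wants nothing (atomic).
δ : (e -> e) — no; ψ wants e, and δ wants e.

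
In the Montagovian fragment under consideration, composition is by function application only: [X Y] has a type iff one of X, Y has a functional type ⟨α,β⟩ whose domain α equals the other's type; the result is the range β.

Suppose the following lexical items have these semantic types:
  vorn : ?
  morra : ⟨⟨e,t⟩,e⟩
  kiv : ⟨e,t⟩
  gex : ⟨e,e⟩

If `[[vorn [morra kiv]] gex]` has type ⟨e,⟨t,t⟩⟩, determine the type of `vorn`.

[[vorn [morra kiv]] gex] is required to be ⟨e,⟨t,t⟩⟩. gex : ⟨e,e⟩ cannot yield ⟨e,⟨t,t⟩⟩ as functor, so [vorn [morra kiv]] : ⟨⟨e,e⟩,⟨e,⟨t,t⟩⟩⟩.
[vorn [morra kiv]] is required to be ⟨⟨e,e⟩,⟨e,⟨t,t⟩⟩⟩. [morra kiv] : e cannot yield ⟨⟨e,e⟩,⟨e,⟨t,t⟩⟩⟩ as functor, so vorn : ⟨e,⟨⟨e,e⟩,⟨e,⟨t,t⟩⟩⟩⟩.

⟨e,⟨⟨e,e⟩,⟨e,⟨t,t⟩⟩⟩⟩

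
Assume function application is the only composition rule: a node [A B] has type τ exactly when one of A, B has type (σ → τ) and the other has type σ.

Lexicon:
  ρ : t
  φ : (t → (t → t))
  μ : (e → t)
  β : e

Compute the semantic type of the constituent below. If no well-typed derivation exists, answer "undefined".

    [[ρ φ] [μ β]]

[ρ φ]: φ is (t → (t → t)), ρ is t; result (t → t).
[μ β]: μ is (e → t), β is e; result t.
[[ρ φ] [μ β]]: [ρ φ] is (t → t), [μ β] is t; result t.

t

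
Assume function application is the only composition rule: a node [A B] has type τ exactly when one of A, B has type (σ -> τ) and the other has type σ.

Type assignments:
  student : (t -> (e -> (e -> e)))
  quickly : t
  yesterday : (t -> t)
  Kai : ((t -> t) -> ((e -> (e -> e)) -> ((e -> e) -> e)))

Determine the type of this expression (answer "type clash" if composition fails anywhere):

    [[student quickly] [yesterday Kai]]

((e -> e) -> e)

[student quickly]: (t -> (e -> (e -> e))) applied to t yields (e -> (e -> e)).
[yesterday Kai]: ((t -> t) -> ((e -> (e -> e)) -> ((e -> e) -> e))) applied to (t -> t) yields ((e -> (e -> e)) -> ((e -> e) -> e)).
[[student quickly] [yesterday Kai]]: ((e -> (e -> e)) -> ((e -> e) -> e)) applied to (e -> (e -> e)) yields ((e -> e) -> e).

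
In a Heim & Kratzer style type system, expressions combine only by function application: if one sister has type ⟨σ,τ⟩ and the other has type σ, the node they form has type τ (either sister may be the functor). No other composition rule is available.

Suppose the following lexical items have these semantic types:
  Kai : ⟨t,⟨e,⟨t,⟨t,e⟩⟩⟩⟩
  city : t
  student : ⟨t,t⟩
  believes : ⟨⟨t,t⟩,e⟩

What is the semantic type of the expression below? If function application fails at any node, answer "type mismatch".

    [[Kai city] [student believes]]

At [Kai city], Kai : ⟨t,⟨e,⟨t,⟨t,e⟩⟩⟩⟩ takes city : t, giving ⟨e,⟨t,⟨t,e⟩⟩⟩.
At [student believes], believes : ⟨⟨t,t⟩,e⟩ takes student : ⟨t,t⟩, giving e.
At [[Kai city] [student believes]], [Kai city] : ⟨e,⟨t,⟨t,e⟩⟩⟩ takes [student believes] : e, giving ⟨t,⟨t,e⟩⟩.

⟨t,⟨t,e⟩⟩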